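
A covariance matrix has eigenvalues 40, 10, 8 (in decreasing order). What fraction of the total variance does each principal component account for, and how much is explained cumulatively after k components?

Step 1 — total variance = trace(Sigma) = Σ λ_i = 40 + 10 + 8 = 58.

Step 2 — fraction explained by component i = λ_i / Σ λ:
  PC1: 40/58 = 0.6897
  PC2: 10/58 = 0.1724
  PC3: 8/58 = 0.1379

Step 3 — cumulative fraction after k components = (λ_1 + ... + λ_k) / Σ λ:
  k = 1: 40/58 = 0.6897
  k = 2: (40 + 10)/58 = 50/58 = 0.8621
  k = 3: (40 + 10 + 8)/58 = 58/58 = 1

Summary (fraction, with percent):

explained: PC1 0.6897 (68.97%), PC2 0.1724 (17.24%), PC3 0.1379 (13.79%);  cumulative: 0.6897, 0.8621, 1


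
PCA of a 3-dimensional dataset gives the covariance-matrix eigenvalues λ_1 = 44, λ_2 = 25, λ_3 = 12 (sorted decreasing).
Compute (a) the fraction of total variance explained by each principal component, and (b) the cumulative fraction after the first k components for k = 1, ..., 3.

Step 1 — total variance = trace(Sigma) = Σ λ_i = 44 + 25 + 12 = 81.

Step 2 — fraction explained by component i = λ_i / Σ λ:
  PC1: 44/81 = 0.5432
  PC2: 25/81 = 0.3086
  PC3: 12/81 = 0.1481

Step 3 — cumulative fraction after k components = (λ_1 + ... + λ_k) / Σ λ:
  k = 1: 44/81 = 0.5432
  k = 2: (44 + 25)/81 = 69/81 = 0.8519
  k = 3: (44 + 25 + 12)/81 = 81/81 = 1

Summary (fraction, with percent):

explained: PC1 0.5432 (54.32%), PC2 0.3086 (30.86%), PC3 0.1481 (14.81%);  cumulative: 0.5432, 0.8519, 1


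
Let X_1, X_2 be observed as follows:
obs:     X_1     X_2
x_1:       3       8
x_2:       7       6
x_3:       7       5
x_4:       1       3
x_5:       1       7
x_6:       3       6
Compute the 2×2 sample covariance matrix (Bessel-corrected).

Step 1 — column means:
  mean(X_1) = (3 + 7 + 7 + 1 + 1 + 3) / 6 = 22/6 = 3.6667
  mean(X_2) = (8 + 6 + 5 + 3 + 7 + 6) / 6 = 35/6 = 5.8333

Step 2 — sample covariance S[i,j] = (1/(n-1)) · Σ_k (x_{k,i} - mean_i) · (x_{k,j} - mean_j), with n-1 = 5.
  S[X_1,X_1] = ((-0.6667)·(-0.6667) + (3.3333)·(3.3333) + (3.3333)·(3.3333) + (-2.6667)·(-2.6667) + (-2.6667)·(-2.6667) + (-0.6667)·(-0.6667)) / 5 = 37.3333/5 = 7.4667
  S[X_1,X_2] = ((-0.6667)·(2.1667) + (3.3333)·(0.1667) + (3.3333)·(-0.8333) + (-2.6667)·(-2.8333) + (-2.6667)·(1.1667) + (-0.6667)·(0.1667)) / 5 = 0.6667/5 = 0.1333
  S[X_2,X_2] = ((2.1667)·(2.1667) + (0.1667)·(0.1667) + (-0.8333)·(-0.8333) + (-2.8333)·(-2.8333) + (1.1667)·(1.1667) + (0.1667)·(0.1667)) / 5 = 14.8333/5 = 2.9667

S is symmetric (S[j,i] = S[i,j]). Assembling:

S = [[7.4667, 0.1333],
 [0.1333, 2.9667]]


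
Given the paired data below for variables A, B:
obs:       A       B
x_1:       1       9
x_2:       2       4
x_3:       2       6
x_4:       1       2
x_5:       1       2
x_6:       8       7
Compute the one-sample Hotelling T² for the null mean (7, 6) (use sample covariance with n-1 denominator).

Step 1 — sample mean vector:
  mean(A) = (1 + 2 + 2 + 1 + 1 + 8) / 6 = 15/6 = 2.5
  mean(B) = (9 + 4 + 6 + 2 + 2 + 7) / 6 = 30/6 = 5
  x̄ = (2.5, 5),  deviation x̄ - mu_0 = (2.5, 5) - (7, 6) = (-4.5, -1).

Step 2 — sample covariance matrix, S[i,j] = (1/(n-1)) · Σ_k (x_{k,i} - mean_i) · (x_{k,j} - mean_j), divisor n-1 = 5:
  S[A,A] = ((-1.5)·(-1.5) + (-0.5)·(-0.5) + (-0.5)·(-0.5) + (-1.5)·(-1.5) + (-1.5)·(-1.5) + (5.5)·(5.5)) / 5 = 37.5/5 = 7.5
  S[A,B] = ((-1.5)·(4) + (-0.5)·(-1) + (-0.5)·(1) + (-1.5)·(-3) + (-1.5)·(-3) + (5.5)·(2)) / 5 = 14/5 = 2.8
  S[B,B] = ((4)·(4) + (-1)·(-1) + (1)·(1) + (-3)·(-3) + (-3)·(-3) + (2)·(2)) / 5 = 40/5 = 8
  S = [[7.5, 2.8],
 [2.8, 8]].

Step 3 — invert S. det(S) = 7.5·8 - (2.8)² = 52.16.
  S^{-1} = (1/det) · [[d, -b], [-b, a]] = [[0.1534, -0.0537],
 [-0.0537, 0.1438]].

Step 4 — quadratic form (x̄ - mu_0)^T · S^{-1} · (x̄ - mu_0):
  S^{-1} · (x̄ - mu_0) = (-0.6365, 0.0978),
  (x̄ - mu_0)^T · [...] = (-4.5)·(-0.6365) + (-1)·(0.0978) = 2.7665.

Step 5 — scale by n: T² = 6 · 2.7665 = 16.5989.

T² ≈ 16.5989


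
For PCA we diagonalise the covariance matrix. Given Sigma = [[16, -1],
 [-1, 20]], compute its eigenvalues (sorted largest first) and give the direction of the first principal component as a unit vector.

Step 1 — characteristic polynomial of 2×2 Sigma:
  det(Sigma - λI) = λ² - trace · λ + det = 0.
  trace = 16 + 20 = 36, det = 16·20 - (-1)² = 319.
Step 2 — discriminant:
  Δ = trace² - 4·det = 1296 - 1276 = 20.
Step 3 — eigenvalues:
  λ = (trace ± √Δ)/2 = (36 ± 4.4721)/2,
  λ_1 = 20.2361,  λ_2 = 15.7639.

Step 4 — unit eigenvector for λ_1: solve (Sigma - λ_1 I)v = 0. First row:
  (16 - 20.2361)·v_x + (-1)·v_y = 0, i.e. (-4.2361)·v_x + (-1)·v_y = 0,
  so v ∝ (b, λ_1 - a) = (-1, 4.2361); multiply by -1 so the first entry is positive: u = (1, -4.2361).
  ||u|| = √((1)² + (-4.2361)²) = √(18.9443) ≈ 4.3525,
  v_1 = u/||u|| ≈ (0.2298, -0.9732) (||v_1|| = 1).

λ_1 = 20.2361,  λ_2 = 15.7639;  v_1 ≈ (0.2298, -0.9732)


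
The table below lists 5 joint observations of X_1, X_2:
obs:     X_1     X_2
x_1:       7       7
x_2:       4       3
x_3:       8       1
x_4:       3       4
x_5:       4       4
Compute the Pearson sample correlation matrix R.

Step 1 — column means:
  mean(X_1) = (7 + 4 + 8 + 3 + 4) / 5 = 26/5 = 5.2
  mean(X_2) = (7 + 3 + 1 + 4 + 4) / 5 = 19/5 = 3.8

Step 2 — sample variances and covariances s[i,j] = (1/(n-1)) · Σ_k (x_{k,i} - mean_i) · (x_{k,j} - mean_j), with n-1 = 4:
  s[X_1,X_1] = ((1.8)·(1.8) + (-1.2)·(-1.2) + (2.8)·(2.8) + (-2.2)·(-2.2) + (-1.2)·(-1.2)) / 4 = 18.8/4 = 4.7
  s[X_1,X_2] = ((1.8)·(3.2) + (-1.2)·(-0.8) + (2.8)·(-2.8) + (-2.2)·(0.2) + (-1.2)·(0.2)) / 4 = -1.8/4 = -0.45
  s[X_2,X_2] = ((3.2)·(3.2) + (-0.8)·(-0.8) + (-2.8)·(-2.8) + (0.2)·(0.2) + (0.2)·(0.2)) / 4 = 18.8/4 = 4.7
  Sample standard deviations s_i = √(s[i,i]):
  s(X_1) = √(4.7) = 2.1679
  s(X_2) = √(4.7) = 2.1679

Step 3 — r_{ij} = s_{ij} / (s_i · s_j):
  r[X_1,X_1] = 1 (diagonal).
  r[X_1,X_2] = -0.45 / (2.1679 · 2.1679) = -0.45 / 4.7 = -0.0957
  r[X_2,X_2] = 1 (diagonal).

R is symmetric with unit diagonal. Assembling:

R = [[1, -0.0957],
 [-0.0957, 1]]


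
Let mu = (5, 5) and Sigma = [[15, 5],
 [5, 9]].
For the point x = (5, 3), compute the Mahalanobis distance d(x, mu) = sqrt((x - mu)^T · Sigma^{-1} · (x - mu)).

Step 1 — centre the observation: (x - mu) = (0, -2).

Step 2 — invert Sigma. det(Sigma) = 15·9 - (5)² = 110.
  Sigma^{-1} = (1/det) · [[d, -b], [-b, a]] = [[0.0818, -0.0455],
 [-0.0455, 0.1364]].

Step 3 — form the quadratic (x - mu)^T · Sigma^{-1} · (x - mu):
  Sigma^{-1} · (x - mu) = (0.0909, -0.2727).
  (x - mu)^T · [Sigma^{-1} · (x - mu)] = (0)·(0.0909) + (-2)·(-0.2727) = 0.5455.

Step 4 — take square root: d = √(0.5455) ≈ 0.7385.

d(x, mu) = √(0.5455) ≈ 0.7385


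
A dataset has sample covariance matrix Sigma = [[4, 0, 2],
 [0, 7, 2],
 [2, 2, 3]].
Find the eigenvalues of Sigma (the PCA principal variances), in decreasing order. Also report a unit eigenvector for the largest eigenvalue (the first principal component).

Step 1 — characteristic polynomial p(λ) = det(λI - Sigma) = λ³ - tr·λ² + c_1·λ - det, where tr = trace, c_1 = sum of the principal 2×2 minors, det = det(Sigma):
  tr = 4 + 7 + 3 = 14,
  c_1 = (4·7 - (0)²) + (4·3 - (2)²) + (7·3 - (2)²) = 28 + 8 + 17 = 53,
  det = 4·(7·3 - (2)²) - (0)·((0)·3 - (2)·(2)) + (2)·((0)·(2) - 7·(2)) = 4·(17) - (0)·(-4) + (2)·(-14) = 40.
  So p(λ) = λ³ - 14λ² + 53λ - 40.
Step 2 — look for an integer root (rational root theorem: any rational root is an integer divisor of 40). Testing λ = 1:
  p(1) = 1 - 14 + 53 - 40 = 0  ✓
  Dividing out (λ - 1): p(λ) = (λ - 1)(λ² - 13λ + 40).
Step 3 — remaining eigenvalues from the quadratic λ² - 13λ + 40 = 0:
  Δ = 13² - 4·40 = 169 - 160 = 9,  λ = (13 ± √9)/2 = (13 ± 3)/2 = 8 or 5.
  Sorted: λ_1 = 8,  λ_2 = 5,  λ_3 = 1  (check: sum = 14 = tr ✓).

Step 4 — unit eigenvector for λ_1 = 8: v spans the null space of (Sigma - λ_1 I), whose rows are
  r_1 = (-4, 0, 2),  r_2 = (0, -1, 2),  r_3 = (2, 2, -5).
  v is orthogonal to every row, so take v ∝ r_1 × r_2 = ((0)·(2) - (2)·(-1), (2)·(0) - (-4)·(2), (-4)·(-1) - (0)·(0)) = (2, 8, 4).
  Rescale (divide by 2): u = (1, 4, 2).
  ||u|| = √((1)² + (4)² + (2)²) = √(21) ≈ 4.5826,  v_1 = u/||u|| ≈ (0.2182, 0.8729, 0.4364) (||v_1|| = 1).

λ_1 = 8,  λ_2 = 5,  λ_3 = 1;  v_1 ≈ (0.2182, 0.8729, 0.4364)


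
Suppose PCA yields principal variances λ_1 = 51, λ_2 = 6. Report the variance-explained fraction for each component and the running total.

Step 1 — total variance = trace(Sigma) = Σ λ_i = 51 + 6 = 57.

Step 2 — fraction explained by component i = λ_i / Σ λ:
  PC1: 51/57 = 0.8947
  PC2: 6/57 = 0.1053

Step 3 — cumulative fraction after k components = (λ_1 + ... + λ_k) / Σ λ:
  k = 1: 51/57 = 0.8947
  k = 2: (51 + 6)/57 = 57/57 = 1

Summary (fraction, with percent):

explained: PC1 0.8947 (89.47%), PC2 0.1053 (10.53%);  cumulative: 0.8947, 1


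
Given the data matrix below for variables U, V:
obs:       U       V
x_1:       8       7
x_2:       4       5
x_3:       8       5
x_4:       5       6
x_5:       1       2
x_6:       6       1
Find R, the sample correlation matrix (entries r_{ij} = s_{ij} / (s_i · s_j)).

Step 1 — column means:
  mean(U) = (8 + 4 + 8 + 5 + 1 + 6) / 6 = 32/6 = 5.3333
  mean(V) = (7 + 5 + 5 + 6 + 2 + 1) / 6 = 26/6 = 4.3333

Step 2 — sample variances and covariances s[i,j] = (1/(n-1)) · Σ_k (x_{k,i} - mean_i) · (x_{k,j} - mean_j), with n-1 = 5:
  s[U,U] = ((2.6667)·(2.6667) + (-1.3333)·(-1.3333) + (2.6667)·(2.6667) + (-0.3333)·(-0.3333) + (-4.3333)·(-4.3333) + (0.6667)·(0.6667)) / 5 = 35.3333/5 = 7.0667
  s[U,V] = ((2.6667)·(2.6667) + (-1.3333)·(0.6667) + (2.6667)·(0.6667) + (-0.3333)·(1.6667) + (-4.3333)·(-2.3333) + (0.6667)·(-3.3333)) / 5 = 15.3333/5 = 3.0667
  s[V,V] = ((2.6667)·(2.6667) + (0.6667)·(0.6667) + (0.6667)·(0.6667) + (1.6667)·(1.6667) + (-2.3333)·(-2.3333) + (-3.3333)·(-3.3333)) / 5 = 27.3333/5 = 5.4667
  Sample standard deviations s_i = √(s[i,i]):
  s(U) = √(7.0667) = 2.6583
  s(V) = √(5.4667) = 2.3381

Step 3 — r_{ij} = s_{ij} / (s_i · s_j):
  r[U,U] = 1 (diagonal).
  r[U,V] = 3.0667 / (2.6583 · 2.3381) = 3.0667 / 6.2154 = 0.4934
  r[V,V] = 1 (diagonal).

R is symmetric with unit diagonal. Assembling:

R = [[1, 0.4934],
 [0.4934, 1]]


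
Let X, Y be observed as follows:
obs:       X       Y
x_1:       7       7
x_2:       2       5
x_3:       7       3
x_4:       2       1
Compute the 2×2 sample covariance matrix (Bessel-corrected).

Step 1 — column means:
  mean(X) = (7 + 2 + 7 + 2) / 4 = 18/4 = 4.5
  mean(Y) = (7 + 5 + 3 + 1) / 4 = 16/4 = 4

Step 2 — sample covariance S[i,j] = (1/(n-1)) · Σ_k (x_{k,i} - mean_i) · (x_{k,j} - mean_j), with n-1 = 3.
  S[X,X] = ((2.5)·(2.5) + (-2.5)·(-2.5) + (2.5)·(2.5) + (-2.5)·(-2.5)) / 3 = 25/3 = 8.3333
  S[X,Y] = ((2.5)·(3) + (-2.5)·(1) + (2.5)·(-1) + (-2.5)·(-3)) / 3 = 10/3 = 3.3333
  S[Y,Y] = ((3)·(3) + (1)·(1) + (-1)·(-1) + (-3)·(-3)) / 3 = 20/3 = 6.6667

S is symmetric (S[j,i] = S[i,j]). Assembling:

S = [[8.3333, 3.3333],
 [3.3333, 6.6667]]


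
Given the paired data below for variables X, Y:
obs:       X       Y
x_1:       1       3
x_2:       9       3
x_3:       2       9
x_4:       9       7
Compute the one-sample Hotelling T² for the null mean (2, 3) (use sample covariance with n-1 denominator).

Step 1 — sample mean vector:
  mean(X) = (1 + 9 + 2 + 9) / 4 = 21/4 = 5.25
  mean(Y) = (3 + 3 + 9 + 7) / 4 = 22/4 = 5.5
  x̄ = (5.25, 5.5),  deviation x̄ - mu_0 = (5.25, 5.5) - (2, 3) = (3.25, 2.5).

Step 2 — sample covariance matrix, S[i,j] = (1/(n-1)) · Σ_k (x_{k,i} - mean_i) · (x_{k,j} - mean_j), divisor n-1 = 3:
  S[X,X] = ((-4.25)·(-4.25) + (3.75)·(3.75) + (-3.25)·(-3.25) + (3.75)·(3.75)) / 3 = 56.75/3 = 18.9167
  S[X,Y] = ((-4.25)·(-2.5) + (3.75)·(-2.5) + (-3.25)·(3.5) + (3.75)·(1.5)) / 3 = -4.5/3 = -1.5
  S[Y,Y] = ((-2.5)·(-2.5) + (-2.5)·(-2.5) + (3.5)·(3.5) + (1.5)·(1.5)) / 3 = 27/3 = 9
  S = [[18.9167, -1.5],
 [-1.5, 9]].

Step 3 — invert S. det(S) = 18.9167·9 - (-1.5)² = 168.
  S^{-1} = (1/det) · [[d, -b], [-b, a]] = [[0.0536, 0.0089],
 [0.0089, 0.1126]].

Step 4 — quadratic form (x̄ - mu_0)^T · S^{-1} · (x̄ - mu_0):
  S^{-1} · (x̄ - mu_0) = (0.1964, 0.3105),
  (x̄ - mu_0)^T · [...] = (3.25)·(0.1964) + (2.5)·(0.3105) = 1.4147.

Step 5 — scale by n: T² = 4 · 1.4147 = 5.6587.

T² ≈ 5.6587


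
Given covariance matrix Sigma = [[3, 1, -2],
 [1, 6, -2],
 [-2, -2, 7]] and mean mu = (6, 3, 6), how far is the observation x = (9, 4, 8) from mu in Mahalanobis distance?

Step 1 — centre the observation: (x - mu) = (3, 1, 2).

Step 2 — invert Sigma (cofactor / det for 3×3, or solve directly):
  Sigma^{-1} = [[0.4176, -0.033, 0.1099],
 [-0.033, 0.1868, 0.044],
 [0.1099, 0.044, 0.1868]].

Step 3 — form the quadratic (x - mu)^T · Sigma^{-1} · (x - mu):
  Sigma^{-1} · (x - mu) = (1.4396, 0.1758, 0.7473).
  (x - mu)^T · [Sigma^{-1} · (x - mu)] = (3)·(1.4396) + (1)·(0.1758) + (2)·(0.7473) = 5.989.

Step 4 — take square root: d = √(5.989) ≈ 2.4472.

d(x, mu) = √(5.989) ≈ 2.4472


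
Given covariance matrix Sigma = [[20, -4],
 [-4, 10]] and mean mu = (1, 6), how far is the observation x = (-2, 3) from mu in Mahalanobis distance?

Step 1 — centre the observation: (x - mu) = (-3, -3).

Step 2 — invert Sigma. det(Sigma) = 20·10 - (-4)² = 184.
  Sigma^{-1} = (1/det) · [[d, -b], [-b, a]] = [[0.0543, 0.0217],
 [0.0217, 0.1087]].

Step 3 — form the quadratic (x - mu)^T · Sigma^{-1} · (x - mu):
  Sigma^{-1} · (x - mu) = (-0.2283, -0.3913).
  (x - mu)^T · [Sigma^{-1} · (x - mu)] = (-3)·(-0.2283) + (-3)·(-0.3913) = 1.8587.

Step 4 — take square root: d = √(1.8587) ≈ 1.3633.

d(x, mu) = √(1.8587) ≈ 1.3633


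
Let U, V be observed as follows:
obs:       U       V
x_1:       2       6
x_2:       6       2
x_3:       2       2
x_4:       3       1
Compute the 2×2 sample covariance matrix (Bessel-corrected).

Step 1 — column means:
  mean(U) = (2 + 6 + 2 + 3) / 4 = 13/4 = 3.25
  mean(V) = (6 + 2 + 2 + 1) / 4 = 11/4 = 2.75

Step 2 — sample covariance S[i,j] = (1/(n-1)) · Σ_k (x_{k,i} - mean_i) · (x_{k,j} - mean_j), with n-1 = 3.
  S[U,U] = ((-1.25)·(-1.25) + (2.75)·(2.75) + (-1.25)·(-1.25) + (-0.25)·(-0.25)) / 3 = 10.75/3 = 3.5833
  S[U,V] = ((-1.25)·(3.25) + (2.75)·(-0.75) + (-1.25)·(-0.75) + (-0.25)·(-1.75)) / 3 = -4.75/3 = -1.5833
  S[V,V] = ((3.25)·(3.25) + (-0.75)·(-0.75) + (-0.75)·(-0.75) + (-1.75)·(-1.75)) / 3 = 14.75/3 = 4.9167

S is symmetric (S[j,i] = S[i,j]). Assembling:

S = [[3.5833, -1.5833],
 [-1.5833, 4.9167]]


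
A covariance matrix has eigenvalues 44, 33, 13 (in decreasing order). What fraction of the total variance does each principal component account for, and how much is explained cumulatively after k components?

Step 1 — total variance = trace(Sigma) = Σ λ_i = 44 + 33 + 13 = 90.

Step 2 — fraction explained by component i = λ_i / Σ λ:
  PC1: 44/90 = 0.4889
  PC2: 33/90 = 0.3667
  PC3: 13/90 = 0.1444

Step 3 — cumulative fraction after k components = (λ_1 + ... + λ_k) / Σ λ:
  k = 1: 44/90 = 0.4889
  k = 2: (44 + 33)/90 = 77/90 = 0.8556
  k = 3: (44 + 33 + 13)/90 = 90/90 = 1

Summary (fraction, with percent):

explained: PC1 0.4889 (48.89%), PC2 0.3667 (36.67%), PC3 0.1444 (14.44%);  cumulative: 0.4889, 0.8556, 1


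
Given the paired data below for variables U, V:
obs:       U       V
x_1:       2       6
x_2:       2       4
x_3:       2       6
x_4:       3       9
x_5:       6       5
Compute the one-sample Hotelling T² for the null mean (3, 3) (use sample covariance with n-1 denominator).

Step 1 — sample mean vector:
  mean(U) = (2 + 2 + 2 + 3 + 6) / 5 = 15/5 = 3
  mean(V) = (6 + 4 + 6 + 9 + 5) / 5 = 30/5 = 6
  x̄ = (3, 6),  deviation x̄ - mu_0 = (3, 6) - (3, 3) = (0, 3).

Step 2 — sample covariance matrix, S[i,j] = (1/(n-1)) · Σ_k (x_{k,i} - mean_i) · (x_{k,j} - mean_j), divisor n-1 = 4:
  S[U,U] = ((-1)·(-1) + (-1)·(-1) + (-1)·(-1) + (0)·(0) + (3)·(3)) / 4 = 12/4 = 3
  S[U,V] = ((-1)·(0) + (-1)·(-2) + (-1)·(0) + (0)·(3) + (3)·(-1)) / 4 = -1/4 = -0.25
  S[V,V] = ((0)·(0) + (-2)·(-2) + (0)·(0) + (3)·(3) + (-1)·(-1)) / 4 = 14/4 = 3.5
  S = [[3, -0.25],
 [-0.25, 3.5]].

Step 3 — invert S. det(S) = 3·3.5 - (-0.25)² = 10.4375.
  S^{-1} = (1/det) · [[d, -b], [-b, a]] = [[0.3353, 0.024],
 [0.024, 0.2874]].

Step 4 — quadratic form (x̄ - mu_0)^T · S^{-1} · (x̄ - mu_0):
  S^{-1} · (x̄ - mu_0) = (0.0719, 0.8623),
  (x̄ - mu_0)^T · [...] = (0)·(0.0719) + (3)·(0.8623) = 2.5868.

Step 5 — scale by n: T² = 5 · 2.5868 = 12.9341.

T² ≈ 12.9341


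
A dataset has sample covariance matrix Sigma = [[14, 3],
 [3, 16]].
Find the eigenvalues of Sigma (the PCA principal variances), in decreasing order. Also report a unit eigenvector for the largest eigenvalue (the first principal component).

Step 1 — characteristic polynomial of 2×2 Sigma:
  det(Sigma - λI) = λ² - trace · λ + det = 0.
  trace = 14 + 16 = 30, det = 14·16 - (3)² = 215.
Step 2 — discriminant:
  Δ = trace² - 4·det = 900 - 860 = 40.
Step 3 — eigenvalues:
  λ = (trace ± √Δ)/2 = (30 ± 6.3246)/2,
  λ_1 = 18.1623,  λ_2 = 11.8377.

Step 4 — unit eigenvector for λ_1: solve (Sigma - λ_1 I)v = 0. First row:
  (14 - 18.1623)·v_x + (3)·v_y = 0, i.e. (-4.1623)·v_x + (3)·v_y = 0,
  so v ∝ (b, λ_1 - a) = (3, 4.1623) = u.
  ||u|| = √((3)² + (4.1623)²) = √(26.3246) ≈ 5.1307,
  v_1 = u/||u|| ≈ (0.5847, 0.8112) (||v_1|| = 1).

λ_1 = 18.1623,  λ_2 = 11.8377;  v_1 ≈ (0.5847, 0.8112)


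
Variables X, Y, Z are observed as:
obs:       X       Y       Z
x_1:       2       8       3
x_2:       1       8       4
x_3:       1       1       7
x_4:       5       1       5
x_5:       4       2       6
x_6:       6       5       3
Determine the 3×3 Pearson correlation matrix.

Step 1 — column means:
  mean(X) = (2 + 1 + 1 + 5 + 4 + 6) / 6 = 19/6 = 3.1667
  mean(Y) = (8 + 8 + 1 + 1 + 2 + 5) / 6 = 25/6 = 4.1667
  mean(Z) = (3 + 4 + 7 + 5 + 6 + 3) / 6 = 28/6 = 4.6667

Step 2 — sample variances and covariances s[i,j] = (1/(n-1)) · Σ_k (x_{k,i} - mean_i) · (x_{k,j} - mean_j), with n-1 = 5:
  s[X,X] = ((-1.1667)·(-1.1667) + (-2.1667)·(-2.1667) + (-2.1667)·(-2.1667) + (1.8333)·(1.8333) + (0.8333)·(0.8333) + (2.8333)·(2.8333)) / 5 = 22.8333/5 = 4.5667
  s[X,Y] = ((-1.1667)·(3.8333) + (-2.1667)·(3.8333) + (-2.1667)·(-3.1667) + (1.8333)·(-3.1667) + (0.8333)·(-2.1667) + (2.8333)·(0.8333)) / 5 = -11.1667/5 = -2.2333
  s[X,Z] = ((-1.1667)·(-1.6667) + (-2.1667)·(-0.6667) + (-2.1667)·(2.3333) + (1.8333)·(0.3333) + (0.8333)·(1.3333) + (2.8333)·(-1.6667)) / 5 = -4.6667/5 = -0.9333
  s[Y,Y] = ((3.8333)·(3.8333) + (3.8333)·(3.8333) + (-3.1667)·(-3.1667) + (-3.1667)·(-3.1667) + (-2.1667)·(-2.1667) + (0.8333)·(0.8333)) / 5 = 54.8333/5 = 10.9667
  s[Y,Z] = ((3.8333)·(-1.6667) + (3.8333)·(-0.6667) + (-3.1667)·(2.3333) + (-3.1667)·(0.3333) + (-2.1667)·(1.3333) + (0.8333)·(-1.6667)) / 5 = -21.6667/5 = -4.3333
  s[Z,Z] = ((-1.6667)·(-1.6667) + (-0.6667)·(-0.6667) + (2.3333)·(2.3333) + (0.3333)·(0.3333) + (1.3333)·(1.3333) + (-1.6667)·(-1.6667)) / 5 = 13.3333/5 = 2.6667
  Sample standard deviations s_i = √(s[i,i]):
  s(X) = √(4.5667) = 2.137
  s(Y) = √(10.9667) = 3.3116
  s(Z) = √(2.6667) = 1.633

Step 3 — r_{ij} = s_{ij} / (s_i · s_j):
  r[X,X] = 1 (diagonal).
  r[X,Y] = -2.2333 / (2.137 · 3.3116) = -2.2333 / 7.0768 = -0.3156
  r[X,Z] = -0.9333 / (2.137 · 1.633) = -0.9333 / 3.4897 = -0.2675
  r[Y,Y] = 1 (diagonal).
  r[Y,Z] = -4.3333 / (3.3116 · 1.633) = -4.3333 / 5.4078 = -0.8013
  r[Z,Z] = 1 (diagonal).

R is symmetric with unit diagonal. Assembling:

R = [[1, -0.3156, -0.2675],
 [-0.3156, 1, -0.8013],
 [-0.2675, -0.8013, 1]]


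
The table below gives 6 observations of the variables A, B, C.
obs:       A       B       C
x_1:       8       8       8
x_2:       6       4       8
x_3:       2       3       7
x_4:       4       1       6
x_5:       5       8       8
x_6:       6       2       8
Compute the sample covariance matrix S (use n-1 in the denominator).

Step 1 — column means:
  mean(A) = (8 + 6 + 2 + 4 + 5 + 6) / 6 = 31/6 = 5.1667
  mean(B) = (8 + 4 + 3 + 1 + 8 + 2) / 6 = 26/6 = 4.3333
  mean(C) = (8 + 8 + 7 + 6 + 8 + 8) / 6 = 45/6 = 7.5

Step 2 — sample covariance S[i,j] = (1/(n-1)) · Σ_k (x_{k,i} - mean_i) · (x_{k,j} - mean_j), with n-1 = 5.
  S[A,A] = ((2.8333)·(2.8333) + (0.8333)·(0.8333) + (-3.1667)·(-3.1667) + (-1.1667)·(-1.1667) + (-0.1667)·(-0.1667) + (0.8333)·(0.8333)) / 5 = 20.8333/5 = 4.1667
  S[A,B] = ((2.8333)·(3.6667) + (0.8333)·(-0.3333) + (-3.1667)·(-1.3333) + (-1.1667)·(-3.3333) + (-0.1667)·(3.6667) + (0.8333)·(-2.3333)) / 5 = 15.6667/5 = 3.1333
  S[A,C] = ((2.8333)·(0.5) + (0.8333)·(0.5) + (-3.1667)·(-0.5) + (-1.1667)·(-1.5) + (-0.1667)·(0.5) + (0.8333)·(0.5)) / 5 = 5.5/5 = 1.1
  S[B,B] = ((3.6667)·(3.6667) + (-0.3333)·(-0.3333) + (-1.3333)·(-1.3333) + (-3.3333)·(-3.3333) + (3.6667)·(3.6667) + (-2.3333)·(-2.3333)) / 5 = 45.3333/5 = 9.0667
  S[B,C] = ((3.6667)·(0.5) + (-0.3333)·(0.5) + (-1.3333)·(-0.5) + (-3.3333)·(-1.5) + (3.6667)·(0.5) + (-2.3333)·(0.5)) / 5 = 8/5 = 1.6
  S[C,C] = ((0.5)·(0.5) + (0.5)·(0.5) + (-0.5)·(-0.5) + (-1.5)·(-1.5) + (0.5)·(0.5) + (0.5)·(0.5)) / 5 = 3.5/5 = 0.7

S is symmetric (S[j,i] = S[i,j]). Assembling:

S = [[4.1667, 3.1333, 1.1],
 [3.1333, 9.0667, 1.6],
 [1.1, 1.6, 0.7]]


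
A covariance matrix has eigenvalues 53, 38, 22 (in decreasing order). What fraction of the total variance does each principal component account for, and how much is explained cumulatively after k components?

Step 1 — total variance = trace(Sigma) = Σ λ_i = 53 + 38 + 22 = 113.

Step 2 — fraction explained by component i = λ_i / Σ λ:
  PC1: 53/113 = 0.469
  PC2: 38/113 = 0.3363
  PC3: 22/113 = 0.1947

Step 3 — cumulative fraction after k components = (λ_1 + ... + λ_k) / Σ λ:
  k = 1: 53/113 = 0.469
  k = 2: (53 + 38)/113 = 91/113 = 0.8053
  k = 3: (53 + 38 + 22)/113 = 113/113 = 1

Summary (fraction, with percent):

explained: PC1 0.469 (46.9%), PC2 0.3363 (33.63%), PC3 0.1947 (19.47%);  cumulative: 0.469, 0.8053, 1


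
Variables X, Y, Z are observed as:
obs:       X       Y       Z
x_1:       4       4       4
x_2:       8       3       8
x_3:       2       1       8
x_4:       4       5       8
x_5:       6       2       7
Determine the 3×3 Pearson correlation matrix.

Step 1 — column means:
  mean(X) = (4 + 8 + 2 + 4 + 6) / 5 = 24/5 = 4.8
  mean(Y) = (4 + 3 + 1 + 5 + 2) / 5 = 15/5 = 3
  mean(Z) = (4 + 8 + 8 + 8 + 7) / 5 = 35/5 = 7

Step 2 — sample variances and covariances s[i,j] = (1/(n-1)) · Σ_k (x_{k,i} - mean_i) · (x_{k,j} - mean_j), with n-1 = 4:
  s[X,X] = ((-0.8)·(-0.8) + (3.2)·(3.2) + (-2.8)·(-2.8) + (-0.8)·(-0.8) + (1.2)·(1.2)) / 4 = 20.8/4 = 5.2
  s[X,Y] = ((-0.8)·(1) + (3.2)·(0) + (-2.8)·(-2) + (-0.8)·(2) + (1.2)·(-1)) / 4 = 2/4 = 0.5
  s[X,Z] = ((-0.8)·(-3) + (3.2)·(1) + (-2.8)·(1) + (-0.8)·(1) + (1.2)·(0)) / 4 = 2/4 = 0.5
  s[Y,Y] = ((1)·(1) + (0)·(0) + (-2)·(-2) + (2)·(2) + (-1)·(-1)) / 4 = 10/4 = 2.5
  s[Y,Z] = ((1)·(-3) + (0)·(1) + (-2)·(1) + (2)·(1) + (-1)·(0)) / 4 = -3/4 = -0.75
  s[Z,Z] = ((-3)·(-3) + (1)·(1) + (1)·(1) + (1)·(1) + (0)·(0)) / 4 = 12/4 = 3
  Sample standard deviations s_i = √(s[i,i]):
  s(X) = √(5.2) = 2.2804
  s(Y) = √(2.5) = 1.5811
  s(Z) = √(3) = 1.7321

Step 3 — r_{ij} = s_{ij} / (s_i · s_j):
  r[X,X] = 1 (diagonal).
  r[X,Y] = 0.5 / (2.2804 · 1.5811) = 0.5 / 3.6056 = 0.1387
  r[X,Z] = 0.5 / (2.2804 · 1.7321) = 0.5 / 3.9497 = 0.1266
  r[Y,Y] = 1 (diagonal).
  r[Y,Z] = -0.75 / (1.5811 · 1.7321) = -0.75 / 2.7386 = -0.2739
  r[Z,Z] = 1 (diagonal).

R is symmetric with unit diagonal. Assembling:

R = [[1, 0.1387, 0.1266],
 [0.1387, 1, -0.2739],
 [0.1266, -0.2739, 1]]


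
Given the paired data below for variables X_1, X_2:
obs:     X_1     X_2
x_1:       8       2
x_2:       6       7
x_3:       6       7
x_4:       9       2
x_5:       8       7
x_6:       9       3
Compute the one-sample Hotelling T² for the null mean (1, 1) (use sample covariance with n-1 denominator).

Step 1 — sample mean vector:
  mean(X_1) = (8 + 6 + 6 + 9 + 8 + 9) / 6 = 46/6 = 7.6667
  mean(X_2) = (2 + 7 + 7 + 2 + 7 + 3) / 6 = 28/6 = 4.6667
  x̄ = (7.6667, 4.6667),  deviation x̄ - mu_0 = (7.6667, 4.6667) - (1, 1) = (6.6667, 3.6667).

Step 2 — sample covariance matrix, S[i,j] = (1/(n-1)) · Σ_k (x_{k,i} - mean_i) · (x_{k,j} - mean_j), divisor n-1 = 5:
  S[X_1,X_1] = ((0.3333)·(0.3333) + (-1.6667)·(-1.6667) + (-1.6667)·(-1.6667) + (1.3333)·(1.3333) + (0.3333)·(0.3333) + (1.3333)·(1.3333)) / 5 = 9.3333/5 = 1.8667
  S[X_1,X_2] = ((0.3333)·(-2.6667) + (-1.6667)·(2.3333) + (-1.6667)·(2.3333) + (1.3333)·(-2.6667) + (0.3333)·(2.3333) + (1.3333)·(-1.6667)) / 5 = -13.6667/5 = -2.7333
  S[X_2,X_2] = ((-2.6667)·(-2.6667) + (2.3333)·(2.3333) + (2.3333)·(2.3333) + (-2.6667)·(-2.6667) + (2.3333)·(2.3333) + (-1.6667)·(-1.6667)) / 5 = 33.3333/5 = 6.6667
  S = [[1.8667, -2.7333],
 [-2.7333, 6.6667]].

Step 3 — invert S. det(S) = 1.8667·6.6667 - (-2.7333)² = 4.9733.
  S^{-1} = (1/det) · [[d, -b], [-b, a]] = [[1.3405, 0.5496],
 [0.5496, 0.3753]].

Step 4 — quadratic form (x̄ - mu_0)^T · S^{-1} · (x̄ - mu_0):
  S^{-1} · (x̄ - mu_0) = (10.9517, 5.0402),
  (x̄ - mu_0)^T · [...] = (6.6667)·(10.9517) + (3.6667)·(5.0402) = 91.4924.

Step 5 — scale by n: T² = 6 · 91.4924 = 548.9544.

T² ≈ 548.9544


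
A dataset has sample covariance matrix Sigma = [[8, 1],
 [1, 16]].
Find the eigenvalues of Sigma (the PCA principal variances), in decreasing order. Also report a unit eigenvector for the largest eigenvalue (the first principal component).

Step 1 — characteristic polynomial of 2×2 Sigma:
  det(Sigma - λI) = λ² - trace · λ + det = 0.
  trace = 8 + 16 = 24, det = 8·16 - (1)² = 127.
Step 2 — discriminant:
  Δ = trace² - 4·det = 576 - 508 = 68.
Step 3 — eigenvalues:
  λ = (trace ± √Δ)/2 = (24 ± 8.2462)/2,
  λ_1 = 16.1231,  λ_2 = 7.8769.

Step 4 — unit eigenvector for λ_1: solve (Sigma - λ_1 I)v = 0. First row:
  (8 - 16.1231)·v_x + (1)·v_y = 0, i.e. (-8.1231)·v_x + (1)·v_y = 0,
  so v ∝ (b, λ_1 - a) = (1, 8.1231) = u.
  ||u|| = √((1)² + (8.1231)²) = √(66.9848) ≈ 8.1844,
  v_1 = u/||u|| ≈ (0.1222, 0.9925) (||v_1|| = 1).

λ_1 = 16.1231,  λ_2 = 7.8769;  v_1 ≈ (0.1222, 0.9925)


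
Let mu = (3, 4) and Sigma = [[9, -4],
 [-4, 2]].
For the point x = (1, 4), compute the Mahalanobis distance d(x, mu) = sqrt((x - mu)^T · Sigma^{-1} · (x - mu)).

Step 1 — centre the observation: (x - mu) = (-2, 0).

Step 2 — invert Sigma. det(Sigma) = 9·2 - (-4)² = 2.
  Sigma^{-1} = (1/det) · [[d, -b], [-b, a]] = [[1, 2],
 [2, 4.5]].

Step 3 — form the quadratic (x - mu)^T · Sigma^{-1} · (x - mu):
  Sigma^{-1} · (x - mu) = (-2, -4).
  (x - mu)^T · [Sigma^{-1} · (x - mu)] = (-2)·(-2) + (0)·(-4) = 4.

Step 4 — take square root: d = √(4) ≈ 2.

d(x, mu) = √(4) ≈ 2


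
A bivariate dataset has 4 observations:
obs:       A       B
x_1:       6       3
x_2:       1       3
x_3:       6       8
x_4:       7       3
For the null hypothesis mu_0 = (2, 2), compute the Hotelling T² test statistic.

Step 1 — sample mean vector:
  mean(A) = (6 + 1 + 6 + 7) / 4 = 20/4 = 5
  mean(B) = (3 + 3 + 8 + 3) / 4 = 17/4 = 4.25
  x̄ = (5, 4.25),  deviation x̄ - mu_0 = (5, 4.25) - (2, 2) = (3, 2.25).

Step 2 — sample covariance matrix, S[i,j] = (1/(n-1)) · Σ_k (x_{k,i} - mean_i) · (x_{k,j} - mean_j), divisor n-1 = 3:
  S[A,A] = ((1)·(1) + (-4)·(-4) + (1)·(1) + (2)·(2)) / 3 = 22/3 = 7.3333
  S[A,B] = ((1)·(-1.25) + (-4)·(-1.25) + (1)·(3.75) + (2)·(-1.25)) / 3 = 5/3 = 1.6667
  S[B,B] = ((-1.25)·(-1.25) + (-1.25)·(-1.25) + (3.75)·(3.75) + (-1.25)·(-1.25)) / 3 = 18.75/3 = 6.25
  S = [[7.3333, 1.6667],
 [1.6667, 6.25]].

Step 3 — invert S. det(S) = 7.3333·6.25 - (1.6667)² = 43.0556.
  S^{-1} = (1/det) · [[d, -b], [-b, a]] = [[0.1452, -0.0387],
 [-0.0387, 0.1703]].

Step 4 — quadratic form (x̄ - mu_0)^T · S^{-1} · (x̄ - mu_0):
  S^{-1} · (x̄ - mu_0) = (0.3484, 0.2671),
  (x̄ - mu_0)^T · [...] = (3)·(0.3484) + (2.25)·(0.2671) = 1.6461.

Step 5 — scale by n: T² = 4 · 1.6461 = 6.5845.

T² ≈ 6.5845


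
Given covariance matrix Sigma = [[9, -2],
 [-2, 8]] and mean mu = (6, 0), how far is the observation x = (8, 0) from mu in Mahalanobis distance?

Step 1 — centre the observation: (x - mu) = (2, 0).

Step 2 — invert Sigma. det(Sigma) = 9·8 - (-2)² = 68.
  Sigma^{-1} = (1/det) · [[d, -b], [-b, a]] = [[0.1176, 0.0294],
 [0.0294, 0.1324]].

Step 3 — form the quadratic (x - mu)^T · Sigma^{-1} · (x - mu):
  Sigma^{-1} · (x - mu) = (0.2353, 0.0588).
  (x - mu)^T · [Sigma^{-1} · (x - mu)] = (2)·(0.2353) + (0)·(0.0588) = 0.4706.

Step 4 — take square root: d = √(0.4706) ≈ 0.686.

d(x, mu) = √(0.4706) ≈ 0.686


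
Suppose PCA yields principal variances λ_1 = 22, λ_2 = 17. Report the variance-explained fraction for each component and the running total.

Step 1 — total variance = trace(Sigma) = Σ λ_i = 22 + 17 = 39.

Step 2 — fraction explained by component i = λ_i / Σ λ:
  PC1: 22/39 = 0.5641
  PC2: 17/39 = 0.4359

Step 3 — cumulative fraction after k components = (λ_1 + ... + λ_k) / Σ λ:
  k = 1: 22/39 = 0.5641
  k = 2: (22 + 17)/39 = 39/39 = 1

Summary (fraction, with percent):

explained: PC1 0.5641 (56.41%), PC2 0.4359 (43.59%);  cumulative: 0.5641, 1


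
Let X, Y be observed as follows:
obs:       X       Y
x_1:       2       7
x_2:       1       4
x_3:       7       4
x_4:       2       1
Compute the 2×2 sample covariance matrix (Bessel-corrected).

Step 1 — column means:
  mean(X) = (2 + 1 + 7 + 2) / 4 = 12/4 = 3
  mean(Y) = (7 + 4 + 4 + 1) / 4 = 16/4 = 4

Step 2 — sample covariance S[i,j] = (1/(n-1)) · Σ_k (x_{k,i} - mean_i) · (x_{k,j} - mean_j), with n-1 = 3.
  S[X,X] = ((-1)·(-1) + (-2)·(-2) + (4)·(4) + (-1)·(-1)) / 3 = 22/3 = 7.3333
  S[X,Y] = ((-1)·(3) + (-2)·(0) + (4)·(0) + (-1)·(-3)) / 3 = 0/3 = 0
  S[Y,Y] = ((3)·(3) + (0)·(0) + (0)·(0) + (-3)·(-3)) / 3 = 18/3 = 6

S is symmetric (S[j,i] = S[i,j]). Assembling:

S = [[7.3333, 0],
 [0, 6]]


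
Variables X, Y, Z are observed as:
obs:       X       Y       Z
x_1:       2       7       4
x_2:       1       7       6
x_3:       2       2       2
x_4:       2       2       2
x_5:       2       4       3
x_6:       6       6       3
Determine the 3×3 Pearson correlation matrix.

Step 1 — column means:
  mean(X) = (2 + 1 + 2 + 2 + 2 + 6) / 6 = 15/6 = 2.5
  mean(Y) = (7 + 7 + 2 + 2 + 4 + 6) / 6 = 28/6 = 4.6667
  mean(Z) = (4 + 6 + 2 + 2 + 3 + 3) / 6 = 20/6 = 3.3333

Step 2 — sample variances and covariances s[i,j] = (1/(n-1)) · Σ_k (x_{k,i} - mean_i) · (x_{k,j} - mean_j), with n-1 = 5:
  s[X,X] = ((-0.5)·(-0.5) + (-1.5)·(-1.5) + (-0.5)·(-0.5) + (-0.5)·(-0.5) + (-0.5)·(-0.5) + (3.5)·(3.5)) / 5 = 15.5/5 = 3.1
  s[X,Y] = ((-0.5)·(2.3333) + (-1.5)·(2.3333) + (-0.5)·(-2.6667) + (-0.5)·(-2.6667) + (-0.5)·(-0.6667) + (3.5)·(1.3333)) / 5 = 3/5 = 0.6
  s[X,Z] = ((-0.5)·(0.6667) + (-1.5)·(2.6667) + (-0.5)·(-1.3333) + (-0.5)·(-1.3333) + (-0.5)·(-0.3333) + (3.5)·(-0.3333)) / 5 = -4/5 = -0.8
  s[Y,Y] = ((2.3333)·(2.3333) + (2.3333)·(2.3333) + (-2.6667)·(-2.6667) + (-2.6667)·(-2.6667) + (-0.6667)·(-0.6667) + (1.3333)·(1.3333)) / 5 = 27.3333/5 = 5.4667
  s[Y,Z] = ((2.3333)·(0.6667) + (2.3333)·(2.6667) + (-2.6667)·(-1.3333) + (-2.6667)·(-1.3333) + (-0.6667)·(-0.3333) + (1.3333)·(-0.3333)) / 5 = 14.6667/5 = 2.9333
  s[Z,Z] = ((0.6667)·(0.6667) + (2.6667)·(2.6667) + (-1.3333)·(-1.3333) + (-1.3333)·(-1.3333) + (-0.3333)·(-0.3333) + (-0.3333)·(-0.3333)) / 5 = 11.3333/5 = 2.2667
  Sample standard deviations s_i = √(s[i,i]):
  s(X) = √(3.1) = 1.7607
  s(Y) = √(5.4667) = 2.3381
  s(Z) = √(2.2667) = 1.5055

Step 3 — r_{ij} = s_{ij} / (s_i · s_j):
  r[X,X] = 1 (diagonal).
  r[X,Y] = 0.6 / (1.7607 · 2.3381) = 0.6 / 4.1166 = 0.1458
  r[X,Z] = -0.8 / (1.7607 · 1.5055) = -0.8 / 2.6508 = -0.3018
  r[Y,Y] = 1 (diagonal).
  r[Y,Z] = 2.9333 / (2.3381 · 1.5055) = 2.9333 / 3.5201 = 0.8333
  r[Z,Z] = 1 (diagonal).

R is symmetric with unit diagonal. Assembling:

R = [[1, 0.1458, -0.3018],
 [0.1458, 1, 0.8333],
 [-0.3018, 0.8333, 1]]


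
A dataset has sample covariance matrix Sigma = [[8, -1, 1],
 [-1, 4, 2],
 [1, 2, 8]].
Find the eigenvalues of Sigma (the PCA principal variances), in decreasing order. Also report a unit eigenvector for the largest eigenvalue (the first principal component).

Step 1 — characteristic polynomial p(λ) = det(λI - Sigma) = λ³ - tr·λ² + c_1·λ - det, where tr = trace, c_1 = sum of the principal 2×2 minors, det = det(Sigma):
  tr = 8 + 4 + 8 = 20,
  c_1 = (8·4 - (-1)²) + (8·8 - (1)²) + (4·8 - (2)²) = 31 + 63 + 28 = 122,
  det = 8·(4·8 - (2)²) - (-1)·((-1)·8 - (2)·(1)) + (1)·((-1)·(2) - 4·(1)) = 8·(28) - (-1)·(-10) + (1)·(-6) = 208.
  So p(λ) = λ³ - 20λ² + 122λ - 208.
Step 2 — look for an integer root (rational root theorem: any rational root is an integer divisor of 208). Testing λ = 8:
  p(8) = 512 - 1280 + 976 - 208 = 0  ✓
  Dividing out (λ - 8): p(λ) = (λ - 8)(λ² - 12λ + 26).
Step 3 — remaining eigenvalues from the quadratic λ² - 12λ + 26 = 0:
  Δ = 12² - 4·26 = 144 - 104 = 40,  λ = (12 ± √40)/2 = (12 ± 6.3246)/2 ≈ 9.1623 or 2.8377.
  Sorted: λ_1 = 9.1623,  λ_2 = 8,  λ_3 = 2.8377  (check: sum = 20 = tr ✓).

Step 4 — unit eigenvector for λ_1 ≈ 9.1623: v spans the null space of (Sigma - λ_1 I), whose rows are
  r_1 = (-1.1623, -1, 1),  r_2 = (-1, -5.1623, 2),  r_3 = (1, 2, -1.1623).
  v is orthogonal to every row, so take v ∝ r_1 × r_2 = ((-1)·(2) - (1)·(-5.1623), (1)·(-1) - (-1.1623)·(2), (-1.1623)·(-5.1623) - (-1)·(-1)) ≈ (3.1623, 1.3246, 5).
  Let u = (3.1623, 1.3246, 5).
  ||u|| = √((3.1623)² + (1.3246)² + (5)²) = √(36.7544) ≈ 6.0625,  v_1 = u/||u|| ≈ (0.5216, 0.2185, 0.8247) (||v_1|| = 1).

λ_1 = 9.1623,  λ_2 = 8,  λ_3 = 2.8377;  v_1 ≈ (0.5216, 0.2185, 0.8247)


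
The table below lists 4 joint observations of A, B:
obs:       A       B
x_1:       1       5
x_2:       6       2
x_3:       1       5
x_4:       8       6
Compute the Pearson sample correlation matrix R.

Step 1 — column means:
  mean(A) = (1 + 6 + 1 + 8) / 4 = 16/4 = 4
  mean(B) = (5 + 2 + 5 + 6) / 4 = 18/4 = 4.5

Step 2 — sample variances and covariances s[i,j] = (1/(n-1)) · Σ_k (x_{k,i} - mean_i) · (x_{k,j} - mean_j), with n-1 = 3:
  s[A,A] = ((-3)·(-3) + (2)·(2) + (-3)·(-3) + (4)·(4)) / 3 = 38/3 = 12.6667
  s[A,B] = ((-3)·(0.5) + (2)·(-2.5) + (-3)·(0.5) + (4)·(1.5)) / 3 = -2/3 = -0.6667
  s[B,B] = ((0.5)·(0.5) + (-2.5)·(-2.5) + (0.5)·(0.5) + (1.5)·(1.5)) / 3 = 9/3 = 3
  Sample standard deviations s_i = √(s[i,i]):
  s(A) = √(12.6667) = 3.559
  s(B) = √(3) = 1.7321

Step 3 — r_{ij} = s_{ij} / (s_i · s_j):
  r[A,A] = 1 (diagonal).
  r[A,B] = -0.6667 / (3.559 · 1.7321) = -0.6667 / 6.1644 = -0.1081
  r[B,B] = 1 (diagonal).

R is symmetric with unit diagonal. Assembling:

R = [[1, -0.1081],
 [-0.1081, 1]]


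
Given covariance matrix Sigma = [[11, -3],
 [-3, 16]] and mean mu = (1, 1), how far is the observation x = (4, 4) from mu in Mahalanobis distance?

Step 1 — centre the observation: (x - mu) = (3, 3).

Step 2 — invert Sigma. det(Sigma) = 11·16 - (-3)² = 167.
  Sigma^{-1} = (1/det) · [[d, -b], [-b, a]] = [[0.0958, 0.018],
 [0.018, 0.0659]].

Step 3 — form the quadratic (x - mu)^T · Sigma^{-1} · (x - mu):
  Sigma^{-1} · (x - mu) = (0.3413, 0.2515).
  (x - mu)^T · [Sigma^{-1} · (x - mu)] = (3)·(0.3413) + (3)·(0.2515) = 1.7784.

Step 4 — take square root: d = √(1.7784) ≈ 1.3336.

d(x, mu) = √(1.7784) ≈ 1.3336


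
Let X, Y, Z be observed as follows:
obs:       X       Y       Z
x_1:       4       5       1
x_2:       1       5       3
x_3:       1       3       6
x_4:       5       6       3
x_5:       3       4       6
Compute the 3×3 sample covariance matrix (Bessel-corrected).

Step 1 — column means:
  mean(X) = (4 + 1 + 1 + 5 + 3) / 5 = 14/5 = 2.8
  mean(Y) = (5 + 5 + 3 + 6 + 4) / 5 = 23/5 = 4.6
  mean(Z) = (1 + 3 + 6 + 3 + 6) / 5 = 19/5 = 3.8

Step 2 — sample covariance S[i,j] = (1/(n-1)) · Σ_k (x_{k,i} - mean_i) · (x_{k,j} - mean_j), with n-1 = 4.
  S[X,X] = ((1.2)·(1.2) + (-1.8)·(-1.8) + (-1.8)·(-1.8) + (2.2)·(2.2) + (0.2)·(0.2)) / 4 = 12.8/4 = 3.2
  S[X,Y] = ((1.2)·(0.4) + (-1.8)·(0.4) + (-1.8)·(-1.6) + (2.2)·(1.4) + (0.2)·(-0.6)) / 4 = 5.6/4 = 1.4
  S[X,Z] = ((1.2)·(-2.8) + (-1.8)·(-0.8) + (-1.8)·(2.2) + (2.2)·(-0.8) + (0.2)·(2.2)) / 4 = -7.2/4 = -1.8
  S[Y,Y] = ((0.4)·(0.4) + (0.4)·(0.4) + (-1.6)·(-1.6) + (1.4)·(1.4) + (-0.6)·(-0.6)) / 4 = 5.2/4 = 1.3
  S[Y,Z] = ((0.4)·(-2.8) + (0.4)·(-0.8) + (-1.6)·(2.2) + (1.4)·(-0.8) + (-0.6)·(2.2)) / 4 = -7.4/4 = -1.85
  S[Z,Z] = ((-2.8)·(-2.8) + (-0.8)·(-0.8) + (2.2)·(2.2) + (-0.8)·(-0.8) + (2.2)·(2.2)) / 4 = 18.8/4 = 4.7

S is symmetric (S[j,i] = S[i,j]). Assembling:

S = [[3.2, 1.4, -1.8],
 [1.4, 1.3, -1.85],
 [-1.8, -1.85, 4.7]]


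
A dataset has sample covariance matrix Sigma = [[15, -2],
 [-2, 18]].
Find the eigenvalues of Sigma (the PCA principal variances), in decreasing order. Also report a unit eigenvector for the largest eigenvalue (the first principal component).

Step 1 — characteristic polynomial of 2×2 Sigma:
  det(Sigma - λI) = λ² - trace · λ + det = 0.
  trace = 15 + 18 = 33, det = 15·18 - (-2)² = 266.
Step 2 — discriminant:
  Δ = trace² - 4·det = 1089 - 1064 = 25.
Step 3 — eigenvalues:
  λ = (trace ± √Δ)/2 = (33 ± 5)/2,
  λ_1 = 19,  λ_2 = 14.

Step 4 — unit eigenvector for λ_1: solve (Sigma - λ_1 I)v = 0. First row:
  (15 - 19)·v_x + (-2)·v_y = 0, i.e. (-4)·v_x + (-2)·v_y = 0,
  so v ∝ (b, λ_1 - a) = (-2, 4); multiply by -1 so the first entry is positive: u = (2, -4).
  ||u|| = √((2)² + (-4)²) = √(20) ≈ 4.4721,
  v_1 = u/||u|| ≈ (0.4472, -0.8944) (||v_1|| = 1).

λ_1 = 19,  λ_2 = 14;  v_1 ≈ (0.4472, -0.8944)


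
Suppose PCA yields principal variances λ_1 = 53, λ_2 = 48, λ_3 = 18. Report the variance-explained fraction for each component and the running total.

Step 1 — total variance = trace(Sigma) = Σ λ_i = 53 + 48 + 18 = 119.

Step 2 — fraction explained by component i = λ_i / Σ λ:
  PC1: 53/119 = 0.4454
  PC2: 48/119 = 0.4034
  PC3: 18/119 = 0.1513

Step 3 — cumulative fraction after k components = (λ_1 + ... + λ_k) / Σ λ:
  k = 1: 53/119 = 0.4454
  k = 2: (53 + 48)/119 = 101/119 = 0.8487
  k = 3: (53 + 48 + 18)/119 = 119/119 = 1

Summary (fraction, with percent):

explained: PC1 0.4454 (44.54%), PC2 0.4034 (40.34%), PC3 0.1513 (15.13%);  cumulative: 0.4454, 0.8487, 1


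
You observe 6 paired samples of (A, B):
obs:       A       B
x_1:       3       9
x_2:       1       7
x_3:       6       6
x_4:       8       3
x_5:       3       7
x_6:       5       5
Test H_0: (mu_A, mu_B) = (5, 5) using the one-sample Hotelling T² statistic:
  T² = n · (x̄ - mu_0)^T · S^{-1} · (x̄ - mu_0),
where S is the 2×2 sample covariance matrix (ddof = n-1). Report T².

Step 1 — sample mean vector:
  mean(A) = (3 + 1 + 6 + 8 + 3 + 5) / 6 = 26/6 = 4.3333
  mean(B) = (9 + 7 + 6 + 3 + 7 + 5) / 6 = 37/6 = 6.1667
  x̄ = (4.3333, 6.1667),  deviation x̄ - mu_0 = (4.3333, 6.1667) - (5, 5) = (-0.6667, 1.1667).

Step 2 — sample covariance matrix, S[i,j] = (1/(n-1)) · Σ_k (x_{k,i} - mean_i) · (x_{k,j} - mean_j), divisor n-1 = 5:
  S[A,A] = ((-1.3333)·(-1.3333) + (-3.3333)·(-3.3333) + (1.6667)·(1.6667) + (3.6667)·(3.6667) + (-1.3333)·(-1.3333) + (0.6667)·(0.6667)) / 5 = 31.3333/5 = 6.2667
  S[A,B] = ((-1.3333)·(2.8333) + (-3.3333)·(0.8333) + (1.6667)·(-0.1667) + (3.6667)·(-3.1667) + (-1.3333)·(0.8333) + (0.6667)·(-1.1667)) / 5 = -20.3333/5 = -4.0667
  S[B,B] = ((2.8333)·(2.8333) + (0.8333)·(0.8333) + (-0.1667)·(-0.1667) + (-3.1667)·(-3.1667) + (0.8333)·(0.8333) + (-1.1667)·(-1.1667)) / 5 = 20.8333/5 = 4.1667
  S = [[6.2667, -4.0667],
 [-4.0667, 4.1667]].

Step 3 — invert S. det(S) = 6.2667·4.1667 - (-4.0667)² = 9.5733.
  S^{-1} = (1/det) · [[d, -b], [-b, a]] = [[0.4352, 0.4248],
 [0.4248, 0.6546]].

Step 4 — quadratic form (x̄ - mu_0)^T · S^{-1} · (x̄ - mu_0):
  S^{-1} · (x̄ - mu_0) = (0.2054, 0.4805),
  (x̄ - mu_0)^T · [...] = (-0.6667)·(0.2054) + (1.1667)·(0.4805) = 0.4236.

Step 5 — scale by n: T² = 6 · 0.4236 = 2.5418.

T² ≈ 2.5418
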